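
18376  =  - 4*( - 4594)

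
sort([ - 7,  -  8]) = [ - 8,- 7 ] 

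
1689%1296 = 393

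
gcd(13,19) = 1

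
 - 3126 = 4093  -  7219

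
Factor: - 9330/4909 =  - 2^1 * 3^1*5^1*311^1*4909^( - 1)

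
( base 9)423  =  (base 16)159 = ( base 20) H5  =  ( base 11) 294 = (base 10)345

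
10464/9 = 3488/3 = 1162.67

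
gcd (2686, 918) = 34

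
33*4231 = 139623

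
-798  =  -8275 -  - 7477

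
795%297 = 201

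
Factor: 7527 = 3^1*13^1 *193^1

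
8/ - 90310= - 4/45155 = - 0.00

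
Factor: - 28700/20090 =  -10/7 =-  2^1*5^1*7^(-1) 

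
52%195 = 52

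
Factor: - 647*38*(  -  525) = 12907650  =  2^1*3^1*5^2 * 7^1*19^1*647^1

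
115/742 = 115/742 = 0.15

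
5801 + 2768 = 8569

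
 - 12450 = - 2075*6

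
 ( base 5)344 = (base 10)99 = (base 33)30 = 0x63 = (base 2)1100011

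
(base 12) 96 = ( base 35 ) 39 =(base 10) 114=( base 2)1110010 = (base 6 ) 310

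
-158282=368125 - 526407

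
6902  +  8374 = 15276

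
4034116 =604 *6679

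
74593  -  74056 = 537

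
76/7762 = 38/3881 = 0.01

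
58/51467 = 58/51467 = 0.00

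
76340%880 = 660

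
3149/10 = 314 + 9/10 = 314.90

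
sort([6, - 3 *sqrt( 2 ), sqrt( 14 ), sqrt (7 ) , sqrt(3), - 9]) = [  -  9 , - 3*sqrt(2), sqrt(3), sqrt(7 ), sqrt( 14 ),6]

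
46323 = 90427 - 44104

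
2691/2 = 2691/2 = 1345.50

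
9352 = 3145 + 6207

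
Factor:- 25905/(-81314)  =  2^( - 1 )*3^1*5^1*11^1*109^( - 1 ) *157^1*373^ (-1 )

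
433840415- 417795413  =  16045002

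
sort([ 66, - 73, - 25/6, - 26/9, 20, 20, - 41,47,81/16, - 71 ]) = [ - 73, - 71,-41, - 25/6, - 26/9,81/16, 20, 20, 47, 66 ] 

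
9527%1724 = 907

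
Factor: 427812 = 2^2* 3^1*7^1*11^1*463^1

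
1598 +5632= 7230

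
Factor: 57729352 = 2^3 *7216169^1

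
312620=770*406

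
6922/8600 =3461/4300 = 0.80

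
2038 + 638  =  2676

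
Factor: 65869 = 199^1*331^1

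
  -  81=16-97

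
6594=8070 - 1476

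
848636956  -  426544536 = 422092420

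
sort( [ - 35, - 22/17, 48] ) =[ - 35 ,-22/17,  48] 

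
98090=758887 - 660797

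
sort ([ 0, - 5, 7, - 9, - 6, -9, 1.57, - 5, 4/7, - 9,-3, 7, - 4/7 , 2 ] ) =[-9,-9,  -  9, - 6,  -  5, - 5, - 3, - 4/7,0,4/7, 1.57,2, 7, 7]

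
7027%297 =196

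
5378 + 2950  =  8328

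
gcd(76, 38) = 38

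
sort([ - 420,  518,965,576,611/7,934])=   [ - 420,611/7,518,  576,  934, 965]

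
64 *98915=6330560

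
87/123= 29/41 = 0.71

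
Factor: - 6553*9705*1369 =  -3^1*5^1 * 37^2*647^1*6553^1 = - 87064108185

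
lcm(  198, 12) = 396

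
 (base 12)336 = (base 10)474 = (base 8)732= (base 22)LC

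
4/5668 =1/1417 = 0.00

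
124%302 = 124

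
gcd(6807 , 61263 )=6807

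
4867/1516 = 4867/1516 = 3.21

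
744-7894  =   - 7150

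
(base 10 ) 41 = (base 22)1J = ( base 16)29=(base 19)23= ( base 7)56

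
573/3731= 573/3731 = 0.15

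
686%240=206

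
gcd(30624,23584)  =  352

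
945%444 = 57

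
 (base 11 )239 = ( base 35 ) 84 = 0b100011100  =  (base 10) 284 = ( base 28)A4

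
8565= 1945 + 6620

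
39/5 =7 + 4/5 = 7.80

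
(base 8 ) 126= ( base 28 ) 32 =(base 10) 86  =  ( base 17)51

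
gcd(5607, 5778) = 9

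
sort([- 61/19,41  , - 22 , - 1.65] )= [ - 22, - 61/19, - 1.65, 41] 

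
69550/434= 160 +55/217=160.25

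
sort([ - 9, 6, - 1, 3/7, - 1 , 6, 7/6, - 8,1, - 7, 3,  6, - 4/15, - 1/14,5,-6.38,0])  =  [-9, - 8, - 7 ,- 6.38, - 1 , - 1, - 4/15, - 1/14, 0 , 3/7 , 1 , 7/6,  3,5, 6, 6, 6 ] 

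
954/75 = 12 + 18/25 = 12.72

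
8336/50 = 166  +  18/25 = 166.72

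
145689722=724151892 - 578462170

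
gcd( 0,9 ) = 9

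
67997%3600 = 3197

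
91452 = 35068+56384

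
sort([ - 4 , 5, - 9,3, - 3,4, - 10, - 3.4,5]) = [ - 10, - 9, - 4, - 3.4,-3,3,4,5 , 5] 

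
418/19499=418/19499 = 0.02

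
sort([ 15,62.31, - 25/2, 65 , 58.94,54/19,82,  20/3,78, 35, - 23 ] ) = [ - 23, - 25/2,54/19,20/3,15,35, 58.94,62.31,  65,  78,82 ] 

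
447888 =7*63984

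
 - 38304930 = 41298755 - 79603685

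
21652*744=16109088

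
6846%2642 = 1562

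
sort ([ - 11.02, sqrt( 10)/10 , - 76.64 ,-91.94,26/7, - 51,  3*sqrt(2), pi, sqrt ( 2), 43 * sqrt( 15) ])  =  [-91.94, - 76.64, - 51, - 11.02 , sqrt(10 ) /10, sqrt(2) , pi, 26/7,3*sqrt(2), 43*sqrt(15) ]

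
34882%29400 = 5482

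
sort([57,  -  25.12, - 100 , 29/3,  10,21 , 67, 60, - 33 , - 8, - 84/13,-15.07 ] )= [ - 100, - 33,-25.12, - 15.07, - 8, - 84/13 , 29/3,10,21,57, 60, 67 ]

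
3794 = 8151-4357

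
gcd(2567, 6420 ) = 1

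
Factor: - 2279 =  - 43^1*53^1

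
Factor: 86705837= 23^1*37^1*139^1*733^1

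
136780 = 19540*7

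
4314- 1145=3169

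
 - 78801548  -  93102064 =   -  171903612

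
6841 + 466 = 7307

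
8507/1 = 8507= 8507.00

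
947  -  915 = 32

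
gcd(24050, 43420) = 130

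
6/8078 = 3/4039 = 0.00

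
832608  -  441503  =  391105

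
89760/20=4488 = 4488.00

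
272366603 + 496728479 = 769095082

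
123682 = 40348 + 83334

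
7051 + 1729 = 8780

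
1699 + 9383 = 11082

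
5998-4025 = 1973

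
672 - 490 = 182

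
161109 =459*351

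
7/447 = 7/447 = 0.02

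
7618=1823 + 5795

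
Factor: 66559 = 101^1*659^1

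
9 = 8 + 1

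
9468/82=115  +  19/41 = 115.46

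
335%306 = 29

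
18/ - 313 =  - 18/313=- 0.06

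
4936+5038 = 9974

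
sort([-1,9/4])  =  [ -1, 9/4 ]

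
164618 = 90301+74317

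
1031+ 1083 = 2114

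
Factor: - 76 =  - 2^2*19^1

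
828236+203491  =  1031727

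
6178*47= 290366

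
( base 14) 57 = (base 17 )49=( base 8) 115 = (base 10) 77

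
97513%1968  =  1081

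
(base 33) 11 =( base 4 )202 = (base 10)34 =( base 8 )42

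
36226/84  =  431 + 11/42 = 431.26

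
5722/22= 260 + 1/11 = 260.09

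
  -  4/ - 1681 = 4/1681 = 0.00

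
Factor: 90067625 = 5^3*317^1 * 2273^1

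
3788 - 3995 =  - 207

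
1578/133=1578/133 = 11.86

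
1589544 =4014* 396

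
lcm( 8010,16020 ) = 16020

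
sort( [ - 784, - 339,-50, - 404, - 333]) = [ - 784,-404, - 339, - 333, - 50] 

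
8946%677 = 145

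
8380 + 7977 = 16357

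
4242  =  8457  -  4215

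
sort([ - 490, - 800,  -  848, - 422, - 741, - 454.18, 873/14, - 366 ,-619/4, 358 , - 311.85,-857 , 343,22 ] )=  [-857, - 848,-800, - 741,-490,-454.18 , -422 ,-366,-311.85,  -  619/4, 22 , 873/14, 343,358]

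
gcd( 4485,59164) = 1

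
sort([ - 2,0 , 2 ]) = [ - 2, 0, 2]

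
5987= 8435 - 2448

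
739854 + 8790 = 748644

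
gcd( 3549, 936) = 39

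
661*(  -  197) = -130217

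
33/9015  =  11/3005 = 0.00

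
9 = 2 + 7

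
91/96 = 91/96 = 0.95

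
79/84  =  79/84 = 0.94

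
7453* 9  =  67077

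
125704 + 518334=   644038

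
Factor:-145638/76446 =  - 3^2*29^1*137^(-1 ) = - 261/137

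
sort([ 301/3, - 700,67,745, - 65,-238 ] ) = [-700,  -  238,-65,67,301/3  ,  745]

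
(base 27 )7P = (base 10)214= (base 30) 74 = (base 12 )15A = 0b11010110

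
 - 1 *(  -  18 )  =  18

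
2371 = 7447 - 5076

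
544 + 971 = 1515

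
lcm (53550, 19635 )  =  589050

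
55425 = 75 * 739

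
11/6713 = 11/6713 = 0.00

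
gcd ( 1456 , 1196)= 52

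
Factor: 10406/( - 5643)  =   - 2^1*3^( - 3)*11^1*19^( - 1)*43^1 = - 946/513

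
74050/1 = 74050 =74050.00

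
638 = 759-121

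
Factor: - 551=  - 19^1*29^1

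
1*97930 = 97930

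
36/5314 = 18/2657 = 0.01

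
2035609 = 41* 49649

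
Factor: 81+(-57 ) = 24 = 2^3 * 3^1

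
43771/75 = 43771/75=583.61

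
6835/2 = 3417+1/2 = 3417.50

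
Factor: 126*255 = 32130 = 2^1*3^3 *5^1*7^1 * 17^1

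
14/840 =1/60 = 0.02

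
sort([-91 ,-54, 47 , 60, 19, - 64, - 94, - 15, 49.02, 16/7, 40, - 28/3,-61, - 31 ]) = [  -  94  , - 91, - 64, - 61, - 54,-31,- 15, - 28/3, 16/7,19,  40, 47,49.02, 60 ]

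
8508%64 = 60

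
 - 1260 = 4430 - 5690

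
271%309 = 271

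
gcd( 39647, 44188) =1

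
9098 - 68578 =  - 59480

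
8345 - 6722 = 1623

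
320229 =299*1071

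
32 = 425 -393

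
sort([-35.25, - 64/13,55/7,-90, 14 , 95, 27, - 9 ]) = [-90, - 35.25, - 9  ,- 64/13,55/7 , 14 , 27,95] 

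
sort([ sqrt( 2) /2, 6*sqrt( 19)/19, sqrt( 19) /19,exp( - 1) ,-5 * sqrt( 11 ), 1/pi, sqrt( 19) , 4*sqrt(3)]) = [-5*sqrt( 11), sqrt( 19)/19 , 1/pi, exp(-1),sqrt(2 ) /2, 6*sqrt( 19) /19, sqrt( 19 ), 4 *sqrt( 3) ]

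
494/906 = 247/453= 0.55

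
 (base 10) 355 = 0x163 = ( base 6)1351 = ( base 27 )D4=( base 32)b3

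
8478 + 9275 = 17753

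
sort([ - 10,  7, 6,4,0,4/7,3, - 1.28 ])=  [ - 10, - 1.28,0, 4/7, 3,4,6,7]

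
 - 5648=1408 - 7056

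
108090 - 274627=-166537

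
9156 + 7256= 16412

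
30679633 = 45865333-15185700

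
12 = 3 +9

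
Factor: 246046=2^1*43^1 *2861^1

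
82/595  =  82/595 = 0.14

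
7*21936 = 153552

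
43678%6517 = 4576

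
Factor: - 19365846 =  - 2^1*3^1 * 3227641^1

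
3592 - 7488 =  - 3896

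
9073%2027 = 965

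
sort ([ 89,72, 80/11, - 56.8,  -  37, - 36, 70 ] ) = [ - 56.8, - 37, - 36, 80/11,70,72,  89]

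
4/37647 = 4/37647 = 0.00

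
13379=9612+3767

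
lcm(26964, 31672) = 1995336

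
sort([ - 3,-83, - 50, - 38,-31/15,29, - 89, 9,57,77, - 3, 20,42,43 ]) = [ - 89, - 83, - 50, - 38, - 3, - 3, - 31/15, 9,20, 29, 42,43, 57,77 ]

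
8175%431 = 417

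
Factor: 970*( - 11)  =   - 2^1*5^1*11^1*97^1 = - 10670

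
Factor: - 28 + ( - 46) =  - 74= - 2^1*37^1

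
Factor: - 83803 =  -181^1*463^1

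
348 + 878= 1226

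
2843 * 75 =213225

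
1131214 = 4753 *238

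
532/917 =76/131 = 0.58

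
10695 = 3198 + 7497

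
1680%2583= 1680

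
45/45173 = 45/45173 = 0.00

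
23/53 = 23/53 = 0.43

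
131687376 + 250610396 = 382297772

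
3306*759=2509254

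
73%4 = 1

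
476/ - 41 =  - 476/41= - 11.61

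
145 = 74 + 71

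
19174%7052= 5070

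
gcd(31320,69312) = 24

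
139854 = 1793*78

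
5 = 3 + 2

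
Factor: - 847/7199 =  - 7^1*11^2*23^( - 1 )*313^( - 1) 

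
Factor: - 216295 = -5^1 * 181^1*239^1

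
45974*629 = 28917646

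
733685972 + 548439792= 1282125764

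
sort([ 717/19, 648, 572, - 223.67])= [ - 223.67,717/19, 572,648 ] 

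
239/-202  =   - 239/202 = - 1.18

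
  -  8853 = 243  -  9096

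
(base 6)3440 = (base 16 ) 330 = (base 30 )R6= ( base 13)4aa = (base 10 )816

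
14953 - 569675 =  - 554722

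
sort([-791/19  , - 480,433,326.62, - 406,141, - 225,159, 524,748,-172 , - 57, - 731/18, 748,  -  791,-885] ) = [ - 885, -791,-480, - 406,-225, - 172, - 57, - 791/19,-731/18,141, 159, 326.62,433,524, 748, 748 ] 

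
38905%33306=5599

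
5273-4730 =543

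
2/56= 1/28=0.04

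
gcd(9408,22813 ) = 7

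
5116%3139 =1977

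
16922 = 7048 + 9874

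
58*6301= 365458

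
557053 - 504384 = 52669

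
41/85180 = 41/85180 = 0.00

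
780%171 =96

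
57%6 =3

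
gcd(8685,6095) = 5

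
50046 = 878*57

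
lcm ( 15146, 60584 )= 60584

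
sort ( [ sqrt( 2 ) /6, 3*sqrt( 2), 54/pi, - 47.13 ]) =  [ - 47.13, sqrt( 2 ) /6, 3 * sqrt( 2), 54/pi ]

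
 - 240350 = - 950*253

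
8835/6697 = 1 + 2138/6697 = 1.32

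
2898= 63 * 46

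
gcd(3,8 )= 1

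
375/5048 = 375/5048 = 0.07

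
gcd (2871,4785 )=957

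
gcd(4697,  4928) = 77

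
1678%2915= 1678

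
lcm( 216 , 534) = 19224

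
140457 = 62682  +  77775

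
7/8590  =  7/8590=0.00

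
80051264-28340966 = 51710298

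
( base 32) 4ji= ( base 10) 4722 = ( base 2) 1001001110010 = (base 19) D1A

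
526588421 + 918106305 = 1444694726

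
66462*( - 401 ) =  - 26651262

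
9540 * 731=6973740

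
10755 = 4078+6677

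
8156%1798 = 964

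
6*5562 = 33372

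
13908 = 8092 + 5816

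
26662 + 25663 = 52325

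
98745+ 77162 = 175907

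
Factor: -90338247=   -  3^4*31^1*35977^1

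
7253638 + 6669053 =13922691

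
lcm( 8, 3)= 24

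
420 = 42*10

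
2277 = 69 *33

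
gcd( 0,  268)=268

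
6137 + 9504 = 15641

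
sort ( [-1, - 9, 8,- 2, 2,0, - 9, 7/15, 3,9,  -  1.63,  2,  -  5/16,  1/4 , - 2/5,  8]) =[ - 9 , - 9, - 2, - 1.63, - 1,- 2/5, - 5/16, 0, 1/4 , 7/15,2,  2, 3, 8,8,9]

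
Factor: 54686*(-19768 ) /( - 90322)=540516424/45161=2^3*7^1*37^1 * 353^1*739^1 * 45161^( - 1 ) 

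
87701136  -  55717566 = 31983570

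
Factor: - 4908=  - 2^2*  3^1 * 409^1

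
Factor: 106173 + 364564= 61^1*7717^1 = 470737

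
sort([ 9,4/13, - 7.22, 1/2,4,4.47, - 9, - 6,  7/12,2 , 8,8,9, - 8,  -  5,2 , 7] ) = [-9, -8,-7.22, - 6, - 5, 4/13,1/2,7/12,2,2, 4,  4.47,7,  8, 8, 9,9 ] 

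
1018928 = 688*1481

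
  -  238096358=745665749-983762107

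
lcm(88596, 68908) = 620172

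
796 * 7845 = 6244620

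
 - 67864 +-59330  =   - 127194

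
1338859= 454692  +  884167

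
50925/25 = 2037 = 2037.00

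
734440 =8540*86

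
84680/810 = 8468/81=104.54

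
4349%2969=1380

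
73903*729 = 53875287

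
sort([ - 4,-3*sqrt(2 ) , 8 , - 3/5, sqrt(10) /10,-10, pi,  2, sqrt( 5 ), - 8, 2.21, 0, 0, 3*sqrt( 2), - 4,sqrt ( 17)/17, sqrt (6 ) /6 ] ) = [-10,- 8,- 3*sqrt( 2 ), - 4, - 4,-3/5,  0,0,sqrt( 17 )/17,sqrt( 10 ) /10, sqrt( 6)/6,2, 2.21 , sqrt(5),  pi,3*sqrt ( 2), 8 ] 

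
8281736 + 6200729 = 14482465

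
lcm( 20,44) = 220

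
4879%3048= 1831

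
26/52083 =26/52083 = 0.00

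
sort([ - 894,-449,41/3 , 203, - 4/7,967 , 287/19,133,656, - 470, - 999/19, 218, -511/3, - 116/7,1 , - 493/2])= [ - 894,-470, - 449, - 493/2, - 511/3, - 999/19, - 116/7, - 4/7,1, 41/3,287/19,133, 203, 218, 656,967 ]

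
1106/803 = 1  +  303/803 = 1.38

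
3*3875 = 11625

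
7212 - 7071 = 141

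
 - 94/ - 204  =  47/102 = 0.46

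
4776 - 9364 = - 4588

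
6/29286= 1/4881= 0.00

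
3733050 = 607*6150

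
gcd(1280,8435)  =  5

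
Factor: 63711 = 3^2*7079^1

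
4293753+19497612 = 23791365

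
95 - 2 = 93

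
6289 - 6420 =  - 131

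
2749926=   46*59781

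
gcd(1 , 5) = 1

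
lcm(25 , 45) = 225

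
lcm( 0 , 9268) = 0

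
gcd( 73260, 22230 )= 90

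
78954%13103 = 336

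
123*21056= 2589888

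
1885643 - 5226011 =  -3340368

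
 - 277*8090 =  -2240930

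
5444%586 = 170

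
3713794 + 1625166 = 5338960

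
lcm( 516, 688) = 2064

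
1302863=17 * 76639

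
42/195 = 14/65  =  0.22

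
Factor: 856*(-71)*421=  -  2^3*71^1*107^1*421^1= -25586696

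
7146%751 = 387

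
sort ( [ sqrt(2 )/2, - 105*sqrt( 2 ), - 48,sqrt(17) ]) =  [ - 105 *sqrt (2), - 48,sqrt (2)/2, sqrt( 17) ]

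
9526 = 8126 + 1400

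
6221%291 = 110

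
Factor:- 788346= - 2^1 * 3^3*13^1 * 1123^1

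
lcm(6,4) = 12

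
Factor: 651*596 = 387996 = 2^2*3^1*7^1*31^1*149^1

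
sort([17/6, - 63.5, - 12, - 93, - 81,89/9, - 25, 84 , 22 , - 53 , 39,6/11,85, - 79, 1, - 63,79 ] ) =[-93, - 81, - 79,-63.5,- 63, - 53, - 25, - 12,6/11, 1,17/6 , 89/9,22,39,79,84,85 ] 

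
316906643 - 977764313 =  - 660857670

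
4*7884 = 31536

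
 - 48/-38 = 1 + 5/19 = 1.26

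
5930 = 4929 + 1001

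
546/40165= 546/40165 = 0.01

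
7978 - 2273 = 5705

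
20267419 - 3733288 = 16534131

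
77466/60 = 1291 +1/10 = 1291.10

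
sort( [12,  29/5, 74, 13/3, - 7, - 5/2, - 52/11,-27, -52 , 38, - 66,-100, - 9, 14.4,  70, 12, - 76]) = [-100, - 76, - 66,-52,-27,  -  9, - 7 ,- 52/11, -5/2,13/3, 29/5, 12,12  ,  14.4 , 38, 70,74 ] 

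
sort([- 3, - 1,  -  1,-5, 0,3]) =[ -5,-3,  -  1,-1,0,3]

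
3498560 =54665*64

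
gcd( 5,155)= 5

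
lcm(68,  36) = 612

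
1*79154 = 79154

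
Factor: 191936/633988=2^4*353^( - 1 )*449^( - 1)*2999^1=   47984/158497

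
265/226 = 1 + 39/226 = 1.17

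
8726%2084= 390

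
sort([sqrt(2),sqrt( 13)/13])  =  [ sqrt( 13)/13,  sqrt( 2) ] 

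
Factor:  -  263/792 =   -  2^ ( - 3)*3^(  -  2)*11^( - 1)*263^1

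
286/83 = 286/83= 3.45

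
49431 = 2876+46555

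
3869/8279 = 3869/8279 = 0.47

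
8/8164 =2/2041  =  0.00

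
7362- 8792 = -1430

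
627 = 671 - 44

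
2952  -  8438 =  - 5486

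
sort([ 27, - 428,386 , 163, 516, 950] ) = [  -  428 , 27,  163,  386, 516,950] 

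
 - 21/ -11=21/11   =  1.91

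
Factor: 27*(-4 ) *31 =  - 3348=- 2^2*3^3*31^1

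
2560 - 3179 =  - 619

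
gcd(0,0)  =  0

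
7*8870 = 62090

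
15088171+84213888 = 99302059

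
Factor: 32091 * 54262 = 2^1 * 3^1 *13^1*19^1*563^1*2087^1=1741321842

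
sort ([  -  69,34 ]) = [ - 69, 34 ]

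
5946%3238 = 2708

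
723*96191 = 69546093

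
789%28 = 5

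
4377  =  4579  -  202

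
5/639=5/639= 0.01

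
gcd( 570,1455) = 15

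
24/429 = 8/143 =0.06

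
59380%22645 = 14090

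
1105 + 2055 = 3160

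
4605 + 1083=5688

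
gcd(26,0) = 26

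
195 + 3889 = 4084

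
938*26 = 24388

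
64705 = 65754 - 1049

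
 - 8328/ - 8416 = 1041/1052  =  0.99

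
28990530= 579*50070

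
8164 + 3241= 11405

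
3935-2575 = 1360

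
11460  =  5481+5979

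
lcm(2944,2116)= 67712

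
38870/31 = 1253 + 27/31 = 1253.87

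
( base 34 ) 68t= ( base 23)DFF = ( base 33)6LA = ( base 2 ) 1110001000101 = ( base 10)7237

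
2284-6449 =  - 4165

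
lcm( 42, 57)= 798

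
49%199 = 49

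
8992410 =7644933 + 1347477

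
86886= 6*14481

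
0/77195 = 0 = 0.00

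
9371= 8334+1037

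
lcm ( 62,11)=682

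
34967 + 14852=49819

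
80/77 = 80/77= 1.04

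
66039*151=9971889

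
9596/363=26+158/363 = 26.44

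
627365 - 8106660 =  - 7479295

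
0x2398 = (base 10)9112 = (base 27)cdd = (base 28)BHC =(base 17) 1e90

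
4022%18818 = 4022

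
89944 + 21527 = 111471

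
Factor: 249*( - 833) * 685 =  - 142080645  =  - 3^1*5^1*7^2*17^1*83^1 * 137^1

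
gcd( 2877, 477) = 3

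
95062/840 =47531/420 = 113.17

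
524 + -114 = 410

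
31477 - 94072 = -62595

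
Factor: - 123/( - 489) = 41/163 = 41^1*163^( - 1 ) 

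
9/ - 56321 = - 9/56321 = - 0.00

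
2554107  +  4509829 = 7063936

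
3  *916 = 2748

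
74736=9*8304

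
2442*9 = 21978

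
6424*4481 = 28785944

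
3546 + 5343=8889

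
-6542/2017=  - 4 + 1526/2017= -3.24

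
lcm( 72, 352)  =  3168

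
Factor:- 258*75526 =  - 2^2 * 3^1 * 11^1*43^1*3433^1 = - 19485708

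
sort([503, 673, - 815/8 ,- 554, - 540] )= [ - 554,-540, - 815/8, 503, 673 ]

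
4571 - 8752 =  - 4181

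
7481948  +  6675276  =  14157224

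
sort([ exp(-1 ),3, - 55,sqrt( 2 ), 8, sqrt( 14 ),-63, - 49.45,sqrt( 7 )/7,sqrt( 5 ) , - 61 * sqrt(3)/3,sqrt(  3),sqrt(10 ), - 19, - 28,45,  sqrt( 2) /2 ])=[ - 63, - 55 ,- 49.45,-61*sqrt( 3)/3, - 28, - 19,exp (-1 ),sqrt(7 )/7,sqrt ( 2 )/2,sqrt( 2 ) , sqrt ( 3) , sqrt( 5 ),3,sqrt(10),sqrt( 14 ),8,45] 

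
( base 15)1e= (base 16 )1d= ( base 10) 29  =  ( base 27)12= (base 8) 35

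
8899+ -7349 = 1550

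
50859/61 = 833 + 46/61 =833.75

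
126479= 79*1601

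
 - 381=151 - 532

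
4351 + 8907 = 13258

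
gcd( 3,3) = 3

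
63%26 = 11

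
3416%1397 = 622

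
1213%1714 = 1213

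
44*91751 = 4037044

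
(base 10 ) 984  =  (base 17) 36F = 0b1111011000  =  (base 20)294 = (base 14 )504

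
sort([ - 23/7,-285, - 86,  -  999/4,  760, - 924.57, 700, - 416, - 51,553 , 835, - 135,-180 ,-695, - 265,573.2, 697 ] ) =[ - 924.57,  -  695, - 416, - 285,  -  265, - 999/4, - 180, - 135, -86, - 51, - 23/7, 553,573.2, 697,700, 760, 835] 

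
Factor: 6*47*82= 23124 =2^2*3^1*41^1*47^1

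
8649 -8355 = 294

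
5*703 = 3515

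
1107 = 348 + 759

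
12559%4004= 547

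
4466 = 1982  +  2484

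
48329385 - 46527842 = 1801543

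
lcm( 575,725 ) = 16675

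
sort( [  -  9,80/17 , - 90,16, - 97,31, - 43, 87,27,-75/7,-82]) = [-97,  -  90, - 82, - 43,-75/7,-9, 80/17, 16 , 27,31,87 ] 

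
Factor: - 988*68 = -67184 = - 2^4*13^1 * 17^1*19^1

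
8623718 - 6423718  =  2200000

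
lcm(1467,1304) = 11736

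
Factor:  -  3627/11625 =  -3^1*5^( - 3) * 13^1 = -39/125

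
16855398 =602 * 27999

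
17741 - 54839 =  - 37098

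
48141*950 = 45733950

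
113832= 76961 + 36871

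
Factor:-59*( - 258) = 15222 = 2^1*3^1*43^1*59^1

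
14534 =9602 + 4932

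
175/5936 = 25/848 = 0.03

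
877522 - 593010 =284512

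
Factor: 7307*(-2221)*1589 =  - 25787637883= - 7^1*227^1*2221^1*7307^1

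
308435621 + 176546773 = 484982394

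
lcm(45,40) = 360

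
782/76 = 10+11/38 = 10.29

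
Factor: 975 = 3^1 * 5^2 * 13^1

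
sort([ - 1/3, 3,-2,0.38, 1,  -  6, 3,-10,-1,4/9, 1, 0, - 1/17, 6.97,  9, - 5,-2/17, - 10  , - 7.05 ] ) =[-10, - 10,-7.05,-6, - 5,-2,-1,-1/3, - 2/17, - 1/17, 0, 0.38, 4/9, 1, 1,3,3, 6.97 , 9 ]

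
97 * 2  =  194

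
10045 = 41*245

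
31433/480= 31433/480 = 65.49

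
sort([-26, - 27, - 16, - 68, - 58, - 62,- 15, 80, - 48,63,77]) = [ - 68, - 62, - 58, - 48, - 27, - 26, - 16, - 15, 63, 77,80]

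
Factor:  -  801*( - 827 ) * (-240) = - 158982480 = - 2^4*3^3 *5^1*89^1*827^1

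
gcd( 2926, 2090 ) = 418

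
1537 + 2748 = 4285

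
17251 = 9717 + 7534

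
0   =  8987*0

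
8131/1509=8131/1509=5.39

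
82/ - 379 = - 1+297/379   =  - 0.22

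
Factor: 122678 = 2^1 * 61339^1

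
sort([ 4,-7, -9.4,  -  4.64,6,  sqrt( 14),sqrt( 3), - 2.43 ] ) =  [-9.4, - 7, - 4.64, - 2.43,sqrt( 3 ),sqrt( 14), 4,6 ]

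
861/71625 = 287/23875 = 0.01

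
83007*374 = 31044618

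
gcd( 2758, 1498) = 14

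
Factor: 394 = 2^1*197^1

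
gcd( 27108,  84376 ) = 4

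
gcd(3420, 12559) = 19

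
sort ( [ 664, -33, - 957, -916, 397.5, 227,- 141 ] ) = [ -957, - 916, - 141, -33,227,397.5, 664] 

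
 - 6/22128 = -1 + 3687/3688=   - 0.00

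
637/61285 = 91/8755 = 0.01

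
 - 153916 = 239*(  -  644 )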